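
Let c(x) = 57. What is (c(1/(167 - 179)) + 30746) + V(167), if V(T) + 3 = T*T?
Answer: 58689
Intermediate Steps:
V(T) = -3 + T² (V(T) = -3 + T*T = -3 + T²)
(c(1/(167 - 179)) + 30746) + V(167) = (57 + 30746) + (-3 + 167²) = 30803 + (-3 + 27889) = 30803 + 27886 = 58689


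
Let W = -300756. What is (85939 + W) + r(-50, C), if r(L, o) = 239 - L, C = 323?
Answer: -214528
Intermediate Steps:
(85939 + W) + r(-50, C) = (85939 - 300756) + (239 - 1*(-50)) = -214817 + (239 + 50) = -214817 + 289 = -214528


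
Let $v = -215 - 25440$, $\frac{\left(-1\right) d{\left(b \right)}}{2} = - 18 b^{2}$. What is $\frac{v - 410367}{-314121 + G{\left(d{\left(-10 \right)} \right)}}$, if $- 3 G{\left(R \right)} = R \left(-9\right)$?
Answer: $\frac{436022}{303321} \approx 1.4375$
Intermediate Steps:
$d{\left(b \right)} = 36 b^{2}$ ($d{\left(b \right)} = - 2 \left(- 18 b^{2}\right) = 36 b^{2}$)
$G{\left(R \right)} = 3 R$ ($G{\left(R \right)} = - \frac{R \left(-9\right)}{3} = - \frac{\left(-9\right) R}{3} = 3 R$)
$v = -25655$ ($v = -215 - 25440 = -25655$)
$\frac{v - 410367}{-314121 + G{\left(d{\left(-10 \right)} \right)}} = \frac{-25655 - 410367}{-314121 + 3 \cdot 36 \left(-10\right)^{2}} = - \frac{436022}{-314121 + 3 \cdot 36 \cdot 100} = - \frac{436022}{-314121 + 3 \cdot 3600} = - \frac{436022}{-314121 + 10800} = - \frac{436022}{-303321} = \left(-436022\right) \left(- \frac{1}{303321}\right) = \frac{436022}{303321}$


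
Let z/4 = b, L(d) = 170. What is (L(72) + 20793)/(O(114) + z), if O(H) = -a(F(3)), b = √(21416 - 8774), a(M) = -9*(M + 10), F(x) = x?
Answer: -817557/62861 + 586964*√258/188583 ≈ 36.988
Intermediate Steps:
a(M) = -90 - 9*M (a(M) = -9*(10 + M) = -90 - 9*M)
b = 7*√258 (b = √12642 = 7*√258 ≈ 112.44)
O(H) = 117 (O(H) = -(-90 - 9*3) = -(-90 - 27) = -1*(-117) = 117)
z = 28*√258 (z = 4*(7*√258) = 28*√258 ≈ 449.75)
(L(72) + 20793)/(O(114) + z) = (170 + 20793)/(117 + 28*√258) = 20963/(117 + 28*√258)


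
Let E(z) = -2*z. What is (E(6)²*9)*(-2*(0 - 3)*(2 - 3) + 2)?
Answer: -5184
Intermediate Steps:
(E(6)²*9)*(-2*(0 - 3)*(2 - 3) + 2) = ((-2*6)²*9)*(-2*(0 - 3)*(2 - 3) + 2) = ((-12)²*9)*(-(-6)*(-1) + 2) = (144*9)*(-2*3 + 2) = 1296*(-6 + 2) = 1296*(-4) = -5184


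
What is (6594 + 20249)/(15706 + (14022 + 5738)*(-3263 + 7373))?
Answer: 26843/81229306 ≈ 0.00033046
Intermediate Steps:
(6594 + 20249)/(15706 + (14022 + 5738)*(-3263 + 7373)) = 26843/(15706 + 19760*4110) = 26843/(15706 + 81213600) = 26843/81229306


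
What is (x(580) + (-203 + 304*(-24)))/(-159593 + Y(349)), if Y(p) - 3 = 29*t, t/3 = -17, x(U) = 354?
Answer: 7145/161069 ≈ 0.044360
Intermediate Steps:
t = -51 (t = 3*(-17) = -51)
Y(p) = -1476 (Y(p) = 3 + 29*(-51) = 3 - 1479 = -1476)
(x(580) + (-203 + 304*(-24)))/(-159593 + Y(349)) = (354 + (-203 + 304*(-24)))/(-159593 - 1476) = (354 + (-203 - 7296))/(-161069) = (354 - 7499)*(-1/161069) = -7145*(-1/161069) = 7145/161069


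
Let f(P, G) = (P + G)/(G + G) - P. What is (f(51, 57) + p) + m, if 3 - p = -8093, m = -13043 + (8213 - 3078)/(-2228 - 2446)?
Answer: -23361359/4674 ≈ -4998.1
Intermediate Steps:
m = -60968117/4674 (m = -13043 + 5135/(-4674) = -13043 + 5135*(-1/4674) = -13043 - 5135/4674 = -60968117/4674 ≈ -13044.)
p = 8096 (p = 3 - 1*(-8093) = 3 + 8093 = 8096)
f(P, G) = -P + (G + P)/(2*G) (f(P, G) = (G + P)/((2*G)) - P = (G + P)*(1/(2*G)) - P = (G + P)/(2*G) - P = -P + (G + P)/(2*G))
(f(51, 57) + p) + m = ((½ - 1*51 + (½)*51/57) + 8096) - 60968117/4674 = ((½ - 51 + (½)*51*(1/57)) + 8096) - 60968117/4674 = ((½ - 51 + 17/38) + 8096) - 60968117/4674 = (-951/19 + 8096) - 60968117/4674 = 152873/19 - 60968117/4674 = -23361359/4674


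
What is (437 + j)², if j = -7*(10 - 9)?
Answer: 184900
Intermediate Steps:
j = -7 (j = -7*1 = -7)
(437 + j)² = (437 - 7)² = 430² = 184900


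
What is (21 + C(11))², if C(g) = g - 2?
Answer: 900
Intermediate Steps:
C(g) = -2 + g
(21 + C(11))² = (21 + (-2 + 11))² = (21 + 9)² = 30² = 900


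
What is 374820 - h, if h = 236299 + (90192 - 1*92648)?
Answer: 140977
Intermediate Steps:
h = 233843 (h = 236299 + (90192 - 92648) = 236299 - 2456 = 233843)
374820 - h = 374820 - 1*233843 = 374820 - 233843 = 140977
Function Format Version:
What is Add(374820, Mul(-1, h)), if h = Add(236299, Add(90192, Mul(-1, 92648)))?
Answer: 140977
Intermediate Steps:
h = 233843 (h = Add(236299, Add(90192, -92648)) = Add(236299, -2456) = 233843)
Add(374820, Mul(-1, h)) = Add(374820, Mul(-1, 233843)) = Add(374820, -233843) = 140977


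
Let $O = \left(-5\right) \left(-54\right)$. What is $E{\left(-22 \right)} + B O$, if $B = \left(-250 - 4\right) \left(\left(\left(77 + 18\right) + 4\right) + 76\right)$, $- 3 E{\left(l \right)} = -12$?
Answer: $-12001496$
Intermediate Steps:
$E{\left(l \right)} = 4$ ($E{\left(l \right)} = \left(- \frac{1}{3}\right) \left(-12\right) = 4$)
$O = 270$
$B = -44450$ ($B = - 254 \left(\left(95 + 4\right) + 76\right) = - 254 \left(99 + 76\right) = \left(-254\right) 175 = -44450$)
$E{\left(-22 \right)} + B O = 4 - 12001500 = -12001496$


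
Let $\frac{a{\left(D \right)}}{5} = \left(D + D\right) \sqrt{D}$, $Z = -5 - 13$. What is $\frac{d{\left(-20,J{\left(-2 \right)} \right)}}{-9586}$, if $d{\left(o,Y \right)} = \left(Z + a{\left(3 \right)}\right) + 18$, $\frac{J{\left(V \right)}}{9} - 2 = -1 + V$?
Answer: $- \frac{15 \sqrt{3}}{4793} \approx -0.0054206$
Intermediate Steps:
$Z = -18$ ($Z = -5 - 13 = -18$)
$J{\left(V \right)} = 9 + 9 V$ ($J{\left(V \right)} = 18 + 9 \left(-1 + V\right) = 18 + \left(-9 + 9 V\right) = 9 + 9 V$)
$a{\left(D \right)} = 10 D^{\frac{3}{2}}$ ($a{\left(D \right)} = 5 \left(D + D\right) \sqrt{D} = 5 \cdot 2 D \sqrt{D} = 5 \cdot 2 D^{\frac{3}{2}} = 10 D^{\frac{3}{2}}$)
$d{\left(o,Y \right)} = 30 \sqrt{3}$ ($d{\left(o,Y \right)} = \left(-18 + 10 \cdot 3^{\frac{3}{2}}\right) + 18 = \left(-18 + 10 \cdot 3 \sqrt{3}\right) + 18 = \left(-18 + 30 \sqrt{3}\right) + 18 = 30 \sqrt{3}$)
$\frac{d{\left(-20,J{\left(-2 \right)} \right)}}{-9586} = \frac{30 \sqrt{3}}{-9586} = 30 \sqrt{3} \left(- \frac{1}{9586}\right) = - \frac{15 \sqrt{3}}{4793}$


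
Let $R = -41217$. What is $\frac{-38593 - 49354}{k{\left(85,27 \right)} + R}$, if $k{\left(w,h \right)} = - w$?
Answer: $\frac{87947}{41302} \approx 2.1294$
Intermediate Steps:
$\frac{-38593 - 49354}{k{\left(85,27 \right)} + R} = \frac{-38593 - 49354}{\left(-1\right) 85 - 41217} = - \frac{87947}{-85 - 41217} = - \frac{87947}{-41302} = \left(-87947\right) \left(- \frac{1}{41302}\right) = \frac{87947}{41302}$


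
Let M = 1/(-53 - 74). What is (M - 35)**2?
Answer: 19766916/16129 ≈ 1225.6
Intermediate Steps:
M = -1/127 (M = 1/(-127) = -1/127 ≈ -0.0078740)
(M - 35)**2 = (-1/127 - 35)**2 = (-4446/127)**2 = 19766916/16129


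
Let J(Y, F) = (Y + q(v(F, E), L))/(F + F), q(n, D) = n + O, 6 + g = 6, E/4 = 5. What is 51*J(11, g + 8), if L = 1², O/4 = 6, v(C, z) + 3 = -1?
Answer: 1581/16 ≈ 98.813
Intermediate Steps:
E = 20 (E = 4*5 = 20)
v(C, z) = -4 (v(C, z) = -3 - 1 = -4)
g = 0 (g = -6 + 6 = 0)
O = 24 (O = 4*6 = 24)
L = 1
q(n, D) = 24 + n (q(n, D) = n + 24 = 24 + n)
J(Y, F) = (20 + Y)/(2*F) (J(Y, F) = (Y + (24 - 4))/(F + F) = (Y + 20)/((2*F)) = (20 + Y)*(1/(2*F)) = (20 + Y)/(2*F))
51*J(11, g + 8) = 51*((20 + 11)/(2*(0 + 8))) = 51*((½)*31/8) = 51*((½)*(⅛)*31) = 51*(31/16) = 1581/16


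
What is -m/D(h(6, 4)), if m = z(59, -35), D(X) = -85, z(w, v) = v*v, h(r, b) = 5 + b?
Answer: 245/17 ≈ 14.412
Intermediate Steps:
z(w, v) = v²
m = 1225 (m = (-35)² = 1225)
-m/D(h(6, 4)) = -1225/(-85) = -1225*(-1)/85 = -1*(-245/17) = 245/17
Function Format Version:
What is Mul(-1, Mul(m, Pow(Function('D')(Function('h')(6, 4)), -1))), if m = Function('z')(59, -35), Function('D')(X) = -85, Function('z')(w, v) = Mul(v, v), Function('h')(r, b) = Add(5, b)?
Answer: Rational(245, 17) ≈ 14.412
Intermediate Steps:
Function('z')(w, v) = Pow(v, 2)
m = 1225 (m = Pow(-35, 2) = 1225)
Mul(-1, Mul(m, Pow(Function('D')(Function('h')(6, 4)), -1))) = Mul(-1, Mul(1225, Pow(-85, -1))) = Mul(-1, Mul(1225, Rational(-1, 85))) = Mul(-1, Rational(-245, 17)) = Rational(245, 17)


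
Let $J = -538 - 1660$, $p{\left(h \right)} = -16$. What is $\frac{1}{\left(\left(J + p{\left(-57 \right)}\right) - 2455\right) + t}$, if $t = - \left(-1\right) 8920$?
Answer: $\frac{1}{4251} \approx 0.00023524$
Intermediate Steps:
$J = -2198$ ($J = -538 - 1660 = -2198$)
$t = 8920$ ($t = \left(-1\right) \left(-8920\right) = 8920$)
$\frac{1}{\left(\left(J + p{\left(-57 \right)}\right) - 2455\right) + t} = \frac{1}{\left(\left(-2198 - 16\right) - 2455\right) + 8920} = \frac{1}{\left(-2214 - 2455\right) + 8920} = \frac{1}{-4669 + 8920} = \frac{1}{4251}$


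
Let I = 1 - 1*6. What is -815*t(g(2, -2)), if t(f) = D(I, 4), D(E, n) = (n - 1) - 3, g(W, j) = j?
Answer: 0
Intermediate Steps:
I = -5 (I = 1 - 6 = -5)
D(E, n) = -4 + n (D(E, n) = (-1 + n) - 3 = -4 + n)
t(f) = 0 (t(f) = -4 + 4 = 0)
-815*t(g(2, -2)) = -815*0 = 0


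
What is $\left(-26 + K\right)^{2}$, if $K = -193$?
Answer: $47961$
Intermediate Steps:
$\left(-26 + K\right)^{2} = \left(-26 - 193\right)^{2} = \left(-219\right)^{2} = 47961$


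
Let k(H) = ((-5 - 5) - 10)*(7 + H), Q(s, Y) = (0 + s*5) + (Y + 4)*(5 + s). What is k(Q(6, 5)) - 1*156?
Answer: -2876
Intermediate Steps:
Q(s, Y) = 5*s + (4 + Y)*(5 + s) (Q(s, Y) = (0 + 5*s) + (4 + Y)*(5 + s) = 5*s + (4 + Y)*(5 + s))
k(H) = -140 - 20*H (k(H) = (-10 - 10)*(7 + H) = -20*(7 + H) = -140 - 20*H)
k(Q(6, 5)) - 1*156 = (-140 - 20*(20 + 5*5 + 9*6 + 5*6)) - 1*156 = (-140 - 20*(20 + 25 + 54 + 30)) - 156 = (-140 - 20*129) - 156 = (-140 - 2580) - 156 = -2720 - 156 = -2876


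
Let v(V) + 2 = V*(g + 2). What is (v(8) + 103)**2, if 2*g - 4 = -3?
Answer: 14641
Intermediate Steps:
g = 1/2 (g = 2 + (1/2)*(-3) = 2 - 3/2 = 1/2 ≈ 0.50000)
v(V) = -2 + 5*V/2 (v(V) = -2 + V*(1/2 + 2) = -2 + V*(5/2) = -2 + 5*V/2)
(v(8) + 103)**2 = ((-2 + (5/2)*8) + 103)**2 = ((-2 + 20) + 103)**2 = (18 + 103)**2 = 121**2 = 14641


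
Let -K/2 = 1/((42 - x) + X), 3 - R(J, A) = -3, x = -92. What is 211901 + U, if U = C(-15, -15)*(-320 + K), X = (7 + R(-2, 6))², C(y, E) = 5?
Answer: 63721193/303 ≈ 2.1030e+5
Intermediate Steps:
R(J, A) = 6 (R(J, A) = 3 - 1*(-3) = 3 + 3 = 6)
X = 169 (X = (7 + 6)² = 13² = 169)
K = -2/303 (K = -2/((42 - 1*(-92)) + 169) = -2/((42 + 92) + 169) = -2/(134 + 169) = -2/303 ≈ -0.0066007)
U = -484810/303 (U = 5*(-320 - 2/303) = 5*(-96962/303) = -484810/303 ≈ -1600.0)
211901 + U = 211901 - 484810/303 = 63721193/303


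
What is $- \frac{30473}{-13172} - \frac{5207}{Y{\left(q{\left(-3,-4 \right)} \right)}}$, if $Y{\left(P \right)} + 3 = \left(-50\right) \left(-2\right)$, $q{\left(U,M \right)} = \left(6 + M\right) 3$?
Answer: $- \frac{65630723}{1277684} \approx -51.367$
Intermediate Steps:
$q{\left(U,M \right)} = 18 + 3 M$
$Y{\left(P \right)} = 97$ ($Y{\left(P \right)} = -3 - -100 = -3 + 100 = 97$)
$- \frac{30473}{-13172} - \frac{5207}{Y{\left(q{\left(-3,-4 \right)} \right)}} = - \frac{30473}{-13172} - \frac{5207}{97} = \left(-30473\right) \left(- \frac{1}{13172}\right) - \frac{5207}{97} = \frac{30473}{13172} - \frac{5207}{97} = - \frac{65630723}{1277684}$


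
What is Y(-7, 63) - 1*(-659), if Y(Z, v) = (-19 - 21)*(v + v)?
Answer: -4381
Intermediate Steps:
Y(Z, v) = -80*v
Y(-7, 63) - 1*(-659) = -80*63 - 1*(-659) = -5040 + 659 = -4381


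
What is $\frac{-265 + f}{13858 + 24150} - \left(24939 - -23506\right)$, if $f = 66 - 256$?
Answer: $- \frac{1841298015}{38008} \approx -48445.0$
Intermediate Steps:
$f = -190$ ($f = 66 - 256 = -190$)
$\frac{-265 + f}{13858 + 24150} - \left(24939 - -23506\right) = \frac{-265 - 190}{13858 + 24150} - \left(24939 - -23506\right) = - \frac{455}{38008} - \left(24939 + 23506\right) = \left(-455\right) \frac{1}{38008} - 48445 = - \frac{455}{38008} - 48445 = - \frac{1841298015}{38008}$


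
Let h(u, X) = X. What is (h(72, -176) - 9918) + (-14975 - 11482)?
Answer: -36551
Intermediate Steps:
(h(72, -176) - 9918) + (-14975 - 11482) = (-176 - 9918) + (-14975 - 11482) = -10094 - 26457 = -36551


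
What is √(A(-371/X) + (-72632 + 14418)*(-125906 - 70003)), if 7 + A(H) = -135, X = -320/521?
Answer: 4*√712790399 ≈ 1.0679e+5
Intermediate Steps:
X = -320/521 (X = -320*1/521 = -320/521 ≈ -0.61420)
A(H) = -142 (A(H) = -7 - 135 = -142)
√(A(-371/X) + (-72632 + 14418)*(-125906 - 70003)) = √(-142 + (-72632 + 14418)*(-125906 - 70003)) = √(-142 - 58214*(-195909)) = √(-142 + 11404646526) = √11404646384 = 4*√712790399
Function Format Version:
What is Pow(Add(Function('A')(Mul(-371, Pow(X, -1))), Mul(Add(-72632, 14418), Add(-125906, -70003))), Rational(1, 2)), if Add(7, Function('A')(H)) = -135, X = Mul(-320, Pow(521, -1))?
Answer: Mul(4, Pow(712790399, Rational(1, 2))) ≈ 1.0679e+5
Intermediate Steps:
X = Rational(-320, 521) (X = Mul(-320, Rational(1, 521)) = Rational(-320, 521) ≈ -0.61420)
Function('A')(H) = -142 (Function('A')(H) = Add(-7, -135) = -142)
Pow(Add(Function('A')(Mul(-371, Pow(X, -1))), Mul(Add(-72632, 14418), Add(-125906, -70003))), Rational(1, 2)) = Pow(Add(-142, Mul(Add(-72632, 14418), Add(-125906, -70003))), Rational(1, 2)) = Pow(Add(-142, Mul(-58214, -195909)), Rational(1, 2)) = Pow(Add(-142, 11404646526), Rational(1, 2)) = Pow(11404646384, Rational(1, 2)) = Mul(4, Pow(712790399, Rational(1, 2)))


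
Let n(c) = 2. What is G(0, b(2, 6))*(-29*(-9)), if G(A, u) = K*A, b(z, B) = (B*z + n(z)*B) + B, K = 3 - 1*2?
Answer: 0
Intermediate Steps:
K = 1 (K = 3 - 2 = 1)
b(z, B) = 3*B + B*z (b(z, B) = (B*z + 2*B) + B = (2*B + B*z) + B = 3*B + B*z)
G(A, u) = A (G(A, u) = 1*A = A)
G(0, b(2, 6))*(-29*(-9)) = 0*(-29*(-9)) = 0*261 = 0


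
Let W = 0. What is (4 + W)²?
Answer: 16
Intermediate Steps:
(4 + W)² = (4 + 0)² = 4² = 16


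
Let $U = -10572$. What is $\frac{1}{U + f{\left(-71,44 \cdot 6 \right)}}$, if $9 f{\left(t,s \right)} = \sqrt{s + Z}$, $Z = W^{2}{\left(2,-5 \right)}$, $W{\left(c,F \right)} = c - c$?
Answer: $- \frac{71361}{754428470} - \frac{3 \sqrt{66}}{1508856940} \approx -9.4606 \cdot 10^{-5}$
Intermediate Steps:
$W{\left(c,F \right)} = 0$
$Z = 0$ ($Z = 0^{2} = 0$)
$f{\left(t,s \right)} = \frac{\sqrt{s}}{9}$ ($f{\left(t,s \right)} = \frac{\sqrt{s + 0}}{9} = \frac{\sqrt{s}}{9}$)
$\frac{1}{U + f{\left(-71,44 \cdot 6 \right)}} = \frac{1}{-10572 + \frac{\sqrt{44 \cdot 6}}{9}} = \frac{1}{-10572 + \frac{\sqrt{264}}{9}} = \frac{1}{-10572 + \frac{2 \sqrt{66}}{9}}$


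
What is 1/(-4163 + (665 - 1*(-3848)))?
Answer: 1/350 ≈ 0.0028571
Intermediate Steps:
1/(-4163 + (665 - 1*(-3848))) = 1/(-4163 + (665 + 3848)) = 1/(-4163 + 4513) = 1/350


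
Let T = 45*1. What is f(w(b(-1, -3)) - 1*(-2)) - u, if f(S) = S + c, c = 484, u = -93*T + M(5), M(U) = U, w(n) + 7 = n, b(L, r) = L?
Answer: 4658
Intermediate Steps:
w(n) = -7 + n
T = 45
u = -4180 (u = -93*45 + 5 = -4185 + 5 = -4180)
f(S) = 484 + S (f(S) = S + 484 = 484 + S)
f(w(b(-1, -3)) - 1*(-2)) - u = (484 + ((-7 - 1) - 1*(-2))) - 1*(-4180) = (484 + (-8 + 2)) + 4180 = (484 - 6) + 4180 = 478 + 4180 = 4658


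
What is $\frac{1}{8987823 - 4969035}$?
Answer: $\frac{1}{4018788} \approx 2.4883 \cdot 10^{-7}$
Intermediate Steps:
$\frac{1}{8987823 - 4969035} = \frac{1}{4018788}$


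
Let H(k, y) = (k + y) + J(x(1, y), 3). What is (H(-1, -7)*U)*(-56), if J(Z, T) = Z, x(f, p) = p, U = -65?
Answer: -54600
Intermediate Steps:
H(k, y) = k + 2*y (H(k, y) = (k + y) + y = k + 2*y)
(H(-1, -7)*U)*(-56) = ((-1 + 2*(-7))*(-65))*(-56) = ((-1 - 14)*(-65))*(-56) = -15*(-65)*(-56) = 975*(-56) = -54600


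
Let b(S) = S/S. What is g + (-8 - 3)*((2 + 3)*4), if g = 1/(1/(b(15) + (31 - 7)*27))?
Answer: 429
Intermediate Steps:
b(S) = 1
g = 649 (g = 1/(1/(1 + (31 - 7)*27)) = 1/(1/(1 + 24*27)) = 1/(1/(1 + 648)) = 1/(1/649) = 649)
g + (-8 - 3)*((2 + 3)*4) = 649 + (-8 - 3)*((2 + 3)*4) = 649 - 55*4 = 649 - 11*20 = 649 - 220 = 429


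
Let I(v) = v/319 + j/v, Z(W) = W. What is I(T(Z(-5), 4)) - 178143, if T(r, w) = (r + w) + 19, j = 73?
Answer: -1022873495/5742 ≈ -1.7814e+5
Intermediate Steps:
T(r, w) = 19 + r + w
I(v) = 73/v + v/319 (I(v) = v/319 + 73/v = 73/v + v/319)
I(T(Z(-5), 4)) - 178143 = (73/(19 - 5 + 4) + (19 - 5 + 4)/319) - 178143 = (73/18 + (1/319)*18) - 178143 = (73*(1/18) + 18/319) - 178143 = (73/18 + 18/319) - 178143 = 23611/5742 - 178143 = -1022873495/5742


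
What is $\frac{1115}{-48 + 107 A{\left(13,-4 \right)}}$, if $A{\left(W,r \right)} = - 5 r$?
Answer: $\frac{1115}{2092} \approx 0.53298$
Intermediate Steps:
$\frac{1115}{-48 + 107 A{\left(13,-4 \right)}} = \frac{1115}{-48 + 107 \left(\left(-5\right) \left(-4\right)\right)} = \frac{1115}{-48 + 107 \cdot 20} = \frac{1115}{-48 + 2140} = \frac{1115}{2092}$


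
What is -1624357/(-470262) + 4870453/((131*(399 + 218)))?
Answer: 2421680871925/38009866674 ≈ 63.712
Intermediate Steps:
-1624357/(-470262) + 4870453/((131*(399 + 218))) = -1624357*(-1/470262) + 4870453/((131*617)) = 1624357/470262 + 4870453/80827 = 2421680871925/38009866674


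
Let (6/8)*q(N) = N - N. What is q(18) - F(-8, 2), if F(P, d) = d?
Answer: -2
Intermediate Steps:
q(N) = 0 (q(N) = 4*(N - N)/3 = (4/3)*0 = 0)
q(18) - F(-8, 2) = 0 - 1*2 = 0 - 2 = -2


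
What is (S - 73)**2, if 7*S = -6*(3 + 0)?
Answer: 279841/49 ≈ 5711.0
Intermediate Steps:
S = -18/7 (S = (-6*(3 + 0))/7 = (-6*3)/7 = (1/7)*(-18) = -18/7 ≈ -2.5714)
(S - 73)**2 = (-18/7 - 73)**2 = (-529/7)**2 = 279841/49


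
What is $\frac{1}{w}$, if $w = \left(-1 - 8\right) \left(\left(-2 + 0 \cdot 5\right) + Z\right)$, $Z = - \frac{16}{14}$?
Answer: $\frac{7}{198} \approx 0.035354$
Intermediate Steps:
$Z = - \frac{8}{7}$ ($Z = \left(-16\right) \frac{1}{14} = - \frac{8}{7} \approx -1.1429$)
$w = \frac{198}{7}$ ($w = \left(-1 - 8\right) \left(\left(-2 + 0 \cdot 5\right) - \frac{8}{7}\right) = - 9 \left(\left(-2 + 0\right) - \frac{8}{7}\right) = - 9 \left(-2 - \frac{8}{7}\right) = \left(-9\right) \left(- \frac{22}{7}\right) = \frac{198}{7} \approx 28.286$)
$\frac{1}{w} = \frac{1}{\frac{198}{7}} = \frac{7}{198}$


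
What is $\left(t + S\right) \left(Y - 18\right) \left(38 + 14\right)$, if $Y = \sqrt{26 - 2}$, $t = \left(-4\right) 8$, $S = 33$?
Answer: $-936 + 104 \sqrt{6} \approx -681.25$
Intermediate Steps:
$t = -32$
$Y = 2 \sqrt{6}$ ($Y = \sqrt{24} = 2 \sqrt{6} \approx 4.899$)
$\left(t + S\right) \left(Y - 18\right) \left(38 + 14\right) = \left(-32 + 33\right) \left(2 \sqrt{6} - 18\right) \left(38 + 14\right) = 1 \left(-18 + 2 \sqrt{6}\right) 52 = 1 \left(-936 + 104 \sqrt{6}\right) = -936 + 104 \sqrt{6}$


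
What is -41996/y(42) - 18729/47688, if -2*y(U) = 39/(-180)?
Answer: -80108291079/206648 ≈ -3.8766e+5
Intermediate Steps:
y(U) = 13/120 (y(U) = -39/(2*(-180)) = -39*(-1)/(2*180) = -½*(-13/60) = 13/120)
-41996/y(42) - 18729/47688 = -41996/13/120 - 18729/47688 = -41996*120/13 - 18729*1/47688 = -5039520/13 - 6243/15896 = -80108291079/206648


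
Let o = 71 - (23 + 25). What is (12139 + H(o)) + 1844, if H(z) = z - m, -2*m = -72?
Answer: 13970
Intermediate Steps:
m = 36 (m = -½*(-72) = 36)
o = 23 (o = 71 - 1*48 = 71 - 48 = 23)
H(z) = -36 + z (H(z) = z - 1*36 = z - 36 = -36 + z)
(12139 + H(o)) + 1844 = (12139 + (-36 + 23)) + 1844 = (12139 - 13) + 1844 = 12126 + 1844 = 13970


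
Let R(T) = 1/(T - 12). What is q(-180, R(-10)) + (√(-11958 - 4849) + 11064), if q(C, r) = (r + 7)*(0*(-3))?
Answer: 11064 + 49*I*√7 ≈ 11064.0 + 129.64*I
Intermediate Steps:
R(T) = 1/(-12 + T)
q(C, r) = 0 (q(C, r) = (7 + r)*0 = 0)
q(-180, R(-10)) + (√(-11958 - 4849) + 11064) = 0 + (√(-11958 - 4849) + 11064) = 0 + (√(-16807) + 11064) = 0 + (49*I*√7 + 11064) = 0 + (11064 + 49*I*√7) = 11064 + 49*I*√7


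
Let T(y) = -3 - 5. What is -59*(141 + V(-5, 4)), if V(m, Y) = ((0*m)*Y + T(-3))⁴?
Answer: -249983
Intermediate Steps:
T(y) = -8
V(m, Y) = 4096 (V(m, Y) = ((0*m)*Y - 8)⁴ = (0*Y - 8)⁴ = (0 - 8)⁴ = (-8)⁴ = 4096)
-59*(141 + V(-5, 4)) = -59*(141 + 4096) = -59*4237 = -249983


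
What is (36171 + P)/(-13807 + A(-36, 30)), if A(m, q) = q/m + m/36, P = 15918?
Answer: -312534/82853 ≈ -3.7722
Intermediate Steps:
A(m, q) = m/36 + q/m (A(m, q) = q/m + m*(1/36) = q/m + m/36 = m/36 + q/m)
(36171 + P)/(-13807 + A(-36, 30)) = (36171 + 15918)/(-13807 + ((1/36)*(-36) + 30/(-36))) = 52089/(-13807 + (-1 + 30*(-1/36))) = 52089/(-13807 + (-1 - 5/6)) = 52089/(-13807 - 11/6) = 52089/(-82853/6) = 52089*(-6/82853) = -312534/82853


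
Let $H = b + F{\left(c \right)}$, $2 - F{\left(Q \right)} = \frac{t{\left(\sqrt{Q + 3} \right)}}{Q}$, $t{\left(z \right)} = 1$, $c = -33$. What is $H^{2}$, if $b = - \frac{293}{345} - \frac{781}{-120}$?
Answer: $\frac{54498435601}{921729600} \approx 59.126$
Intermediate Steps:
$b = \frac{15619}{2760}$ ($b = \left(-293\right) \frac{1}{345} - - \frac{781}{120} = - \frac{293}{345} + \frac{781}{120} = \frac{15619}{2760} \approx 5.6591$)
$F{\left(Q \right)} = 2 - \frac{1}{Q}$ ($F{\left(Q \right)} = 2 - 1 \frac{1}{Q} = 2 - \frac{1}{Q}$)
$H = \frac{233449}{30360}$ ($H = \frac{15619}{2760} + \left(2 - \frac{1}{-33}\right) = \frac{15619}{2760} + \left(2 - - \frac{1}{33}\right) = \frac{15619}{2760} + \left(2 + \frac{1}{33}\right) = \frac{15619}{2760} + \frac{67}{33} = \frac{233449}{30360} \approx 7.6894$)
$H^{2} = \left(\frac{233449}{30360}\right)^{2} = \frac{54498435601}{921729600}$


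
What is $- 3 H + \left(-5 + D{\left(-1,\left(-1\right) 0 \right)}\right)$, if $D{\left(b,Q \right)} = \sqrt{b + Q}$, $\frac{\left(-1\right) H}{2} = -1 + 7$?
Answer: $31 + i \approx 31.0 + 1.0 i$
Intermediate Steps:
$H = -12$ ($H = - 2 \left(-1 + 7\right) = \left(-2\right) 6 = -12$)
$D{\left(b,Q \right)} = \sqrt{Q + b}$
$- 3 H + \left(-5 + D{\left(-1,\left(-1\right) 0 \right)}\right) = \left(-3\right) \left(-12\right) - \left(5 - \sqrt{\left(-1\right) 0 - 1}\right) = 36 - \left(5 - \sqrt{0 - 1}\right) = 36 - \left(5 - \sqrt{-1}\right) = 36 - \left(5 - i\right) = 31 + i$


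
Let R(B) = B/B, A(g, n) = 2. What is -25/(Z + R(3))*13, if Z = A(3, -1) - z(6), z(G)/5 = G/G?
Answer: 325/2 ≈ 162.50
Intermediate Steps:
z(G) = 5 (z(G) = 5*(G/G) = 5*1 = 5)
R(B) = 1
Z = -3 (Z = 2 - 1*5 = 2 - 5 = -3)
-25/(Z + R(3))*13 = -25/(-3 + 1)*13 = -25/(-2)*13 = -25*(-½)*13 = (25/2)*13 = 325/2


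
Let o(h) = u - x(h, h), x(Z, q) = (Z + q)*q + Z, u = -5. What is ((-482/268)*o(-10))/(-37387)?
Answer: -46995/5009858 ≈ -0.0093805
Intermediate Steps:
x(Z, q) = Z + q*(Z + q) (x(Z, q) = q*(Z + q) + Z = Z + q*(Z + q))
o(h) = -5 - h - 2*h**2 (o(h) = -5 - (h + h**2 + h*h) = -5 - (h + h**2 + h**2) = -5 - (h + 2*h**2) = -5 + (-h - 2*h**2) = -5 - h - 2*h**2)
((-482/268)*o(-10))/(-37387) = ((-482/268)*(-5 - 1*(-10) - 2*(-10)**2))/(-37387) = ((-482*1/268)*(-5 + 10 - 2*100))*(-1/37387) = -241*(-5 + 10 - 200)/134*(-1/37387) = -241/134*(-195)*(-1/37387) = (46995/134)*(-1/37387) = -46995/5009858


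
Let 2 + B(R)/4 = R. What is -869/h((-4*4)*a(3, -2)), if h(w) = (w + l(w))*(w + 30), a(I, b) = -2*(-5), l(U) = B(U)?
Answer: -869/105040 ≈ -0.0082730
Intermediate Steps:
B(R) = -8 + 4*R
l(U) = -8 + 4*U
a(I, b) = 10
h(w) = (-8 + 5*w)*(30 + w) (h(w) = (w + (-8 + 4*w))*(w + 30) = (-8 + 5*w)*(30 + w))
-869/h((-4*4)*a(3, -2)) = -869/(-240 + 5*(-4*4*10)² + 142*(-4*4*10)) = -869/(-240 + 5*(-16*10)² + 142*(-16*10)) = -869/(-240 + 5*(-160)² + 142*(-160)) = -869/(-240 + 5*25600 - 22720) = -869/(-240 + 128000 - 22720) = -869/105040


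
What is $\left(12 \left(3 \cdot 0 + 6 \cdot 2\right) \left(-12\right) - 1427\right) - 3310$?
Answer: $-6465$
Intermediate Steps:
$\left(12 \left(3 \cdot 0 + 6 \cdot 2\right) \left(-12\right) - 1427\right) - 3310 = \left(12 \left(0 + 12\right) \left(-12\right) - 1427\right) - 3310 = \left(12 \cdot 12 \left(-12\right) - 1427\right) - 3310 = \left(144 \left(-12\right) - 1427\right) - 3310 = \left(-1728 - 1427\right) - 3310 = -3155 - 3310 = -6465$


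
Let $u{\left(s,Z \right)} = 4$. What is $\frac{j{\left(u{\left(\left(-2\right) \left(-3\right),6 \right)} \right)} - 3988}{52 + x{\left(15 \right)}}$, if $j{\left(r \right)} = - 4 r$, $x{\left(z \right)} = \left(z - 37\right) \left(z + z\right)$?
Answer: $\frac{1001}{152} \approx 6.5855$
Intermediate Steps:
$x{\left(z \right)} = 2 z \left(-37 + z\right)$ ($x{\left(z \right)} = \left(-37 + z\right) 2 z = 2 z \left(-37 + z\right)$)
$\frac{j{\left(u{\left(\left(-2\right) \left(-3\right),6 \right)} \right)} - 3988}{52 + x{\left(15 \right)}} = \frac{\left(-4\right) 4 - 3988}{52 + 2 \cdot 15 \left(-37 + 15\right)} = \frac{-16 - 3988}{52 + 2 \cdot 15 \left(-22\right)} = - \frac{4004}{52 - 660} = - \frac{4004}{-608} = \left(-4004\right) \left(- \frac{1}{608}\right) = \frac{1001}{152}$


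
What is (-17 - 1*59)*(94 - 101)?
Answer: 532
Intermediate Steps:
(-17 - 1*59)*(94 - 101) = (-17 - 59)*(-7) = -76*(-7) = 532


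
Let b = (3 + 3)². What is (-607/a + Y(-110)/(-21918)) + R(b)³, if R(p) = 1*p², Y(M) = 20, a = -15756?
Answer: 3212521492912341/1475812 ≈ 2.1768e+9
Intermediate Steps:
b = 36 (b = 6² = 36)
R(p) = p²
(-607/a + Y(-110)/(-21918)) + R(b)³ = (-607/(-15756) + 20/(-21918)) + (36²)³ = (-607*(-1/15756) + 20*(-1/21918)) + 1296³ = (607/15756 - 10/10959) + 2176782336 = 55509/1475812 + 2176782336 = 3212521492912341/1475812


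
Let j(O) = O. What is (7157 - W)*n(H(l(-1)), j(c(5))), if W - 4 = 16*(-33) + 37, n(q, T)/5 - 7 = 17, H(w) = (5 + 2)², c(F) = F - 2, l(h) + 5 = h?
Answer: 917280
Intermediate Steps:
l(h) = -5 + h
c(F) = -2 + F
H(w) = 49 (H(w) = 7² = 49)
n(q, T) = 120 (n(q, T) = 35 + 5*17 = 35 + 85 = 120)
W = -487 (W = 4 + (16*(-33) + 37) = 4 + (-528 + 37) = 4 - 491 = -487)
(7157 - W)*n(H(l(-1)), j(c(5))) = (7157 - 1*(-487))*120 = (7157 + 487)*120 = 7644*120 = 917280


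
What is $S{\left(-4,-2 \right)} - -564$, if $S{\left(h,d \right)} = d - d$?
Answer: $564$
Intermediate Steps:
$S{\left(h,d \right)} = 0$
$S{\left(-4,-2 \right)} - -564 = 0 - -564 = 0 + 564 = 564$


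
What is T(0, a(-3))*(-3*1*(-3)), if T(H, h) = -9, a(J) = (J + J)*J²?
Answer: -81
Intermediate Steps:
a(J) = 2*J³ (a(J) = (2*J)*J² = 2*J³)
T(0, a(-3))*(-3*1*(-3)) = -9*(-3*1)*(-3) = -(-27)*(-3) = -9*9 = -81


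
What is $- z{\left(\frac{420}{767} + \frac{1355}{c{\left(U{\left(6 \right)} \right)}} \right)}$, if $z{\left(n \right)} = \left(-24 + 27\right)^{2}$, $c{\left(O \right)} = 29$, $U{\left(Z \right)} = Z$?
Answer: $-9$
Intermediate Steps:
$z{\left(n \right)} = 9$ ($z{\left(n \right)} = 3^{2} = 9$)
$- z{\left(\frac{420}{767} + \frac{1355}{c{\left(U{\left(6 \right)} \right)}} \right)} = \left(-1\right) 9 = -9$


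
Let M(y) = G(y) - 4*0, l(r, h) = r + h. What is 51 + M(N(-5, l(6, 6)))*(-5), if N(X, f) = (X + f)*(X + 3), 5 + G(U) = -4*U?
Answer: -204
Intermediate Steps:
G(U) = -5 - 4*U
l(r, h) = h + r
N(X, f) = (3 + X)*(X + f) (N(X, f) = (X + f)*(3 + X) = (3 + X)*(X + f))
M(y) = -5 - 4*y (M(y) = (-5 - 4*y) - 4*0 = (-5 - 4*y) + 0 = -5 - 4*y)
51 + M(N(-5, l(6, 6)))*(-5) = 51 + (-5 - 4*((-5)² + 3*(-5) + 3*(6 + 6) - 5*(6 + 6)))*(-5) = 51 + (-5 - 4*(25 - 15 + 3*12 - 5*12))*(-5) = 51 + (-5 - 4*(25 - 15 + 36 - 60))*(-5) = 51 + (-5 - 4*(-14))*(-5) = 51 + (-5 + 56)*(-5) = 51 + 51*(-5) = 51 - 255 = -204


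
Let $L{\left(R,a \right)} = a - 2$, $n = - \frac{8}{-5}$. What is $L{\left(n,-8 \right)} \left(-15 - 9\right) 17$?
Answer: $4080$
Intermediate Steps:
$n = \frac{8}{5}$ ($n = \left(-8\right) \left(- \frac{1}{5}\right) = \frac{8}{5} \approx 1.6$)
$L{\left(R,a \right)} = -2 + a$ ($L{\left(R,a \right)} = a - 2 = -2 + a$)
$L{\left(n,-8 \right)} \left(-15 - 9\right) 17 = \left(-2 - 8\right) \left(-15 - 9\right) 17 = - 10 \left(\left(-24\right) 17\right) = \left(-10\right) \left(-408\right) = 4080$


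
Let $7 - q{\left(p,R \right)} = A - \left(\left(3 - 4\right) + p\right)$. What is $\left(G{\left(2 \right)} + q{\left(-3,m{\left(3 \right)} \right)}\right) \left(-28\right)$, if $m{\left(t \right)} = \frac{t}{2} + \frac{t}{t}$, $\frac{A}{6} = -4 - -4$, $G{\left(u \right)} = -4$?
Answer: $28$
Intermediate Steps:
$A = 0$ ($A = 6 \left(-4 - -4\right) = 6 \left(-4 + 4\right) = 6 \cdot 0 = 0$)
$m{\left(t \right)} = 1 + \frac{t}{2}$ ($m{\left(t \right)} = t \frac{1}{2} + 1 = \frac{t}{2} + 1 = 1 + \frac{t}{2}$)
$q{\left(p,R \right)} = 6 + p$ ($q{\left(p,R \right)} = 7 - \left(0 - \left(\left(3 - 4\right) + p\right)\right) = 7 - \left(0 - \left(-1 + p\right)\right) = 7 - \left(1 - p\right) = 7 + \left(-1 + p\right) = 6 + p$)
$\left(G{\left(2 \right)} + q{\left(-3,m{\left(3 \right)} \right)}\right) \left(-28\right) = \left(-4 + \left(6 - 3\right)\right) \left(-28\right) = \left(-4 + 3\right) \left(-28\right) = \left(-1\right) \left(-28\right) = 28$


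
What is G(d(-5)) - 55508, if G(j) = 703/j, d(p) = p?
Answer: -278243/5 ≈ -55649.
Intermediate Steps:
G(d(-5)) - 55508 = 703/(-5) - 55508 = 703*(-⅕) - 55508 = -703/5 - 55508 = -278243/5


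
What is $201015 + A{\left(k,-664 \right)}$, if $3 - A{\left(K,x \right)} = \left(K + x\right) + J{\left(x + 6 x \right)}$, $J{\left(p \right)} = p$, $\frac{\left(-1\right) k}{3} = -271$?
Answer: $205517$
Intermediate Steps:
$k = 813$ ($k = \left(-3\right) \left(-271\right) = 813$)
$A{\left(K,x \right)} = 3 - K - 8 x$ ($A{\left(K,x \right)} = 3 - \left(\left(K + x\right) + \left(x + 6 x\right)\right) = 3 - \left(\left(K + x\right) + 7 x\right) = 3 - \left(K + 8 x\right) = 3 - K - 8 x$)
$201015 + A{\left(k,-664 \right)} = 201015 - -4502 = 201015 + \left(3 - 813 + 5312\right) = 201015 + 4502 = 205517$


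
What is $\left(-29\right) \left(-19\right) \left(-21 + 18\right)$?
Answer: $-1653$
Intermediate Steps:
$\left(-29\right) \left(-19\right) \left(-21 + 18\right) = 551 \left(-3\right) = -1653$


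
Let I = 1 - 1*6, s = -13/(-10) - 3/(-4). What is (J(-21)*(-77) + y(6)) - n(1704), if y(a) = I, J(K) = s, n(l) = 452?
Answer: -12297/20 ≈ -614.85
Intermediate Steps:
s = 41/20 (s = -13*(-⅒) - 3*(-¼) = 13/10 + ¾ = 41/20 ≈ 2.0500)
J(K) = 41/20
I = -5 (I = 1 - 6 = -5)
y(a) = -5
(J(-21)*(-77) + y(6)) - n(1704) = ((41/20)*(-77) - 5) - 1*452 = (-3157/20 - 5) - 452 = -3257/20 - 452 = -12297/20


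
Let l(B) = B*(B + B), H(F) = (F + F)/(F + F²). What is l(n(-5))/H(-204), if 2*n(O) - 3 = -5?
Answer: -203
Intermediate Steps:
n(O) = -1 (n(O) = 3/2 + (½)*(-5) = 3/2 - 5/2 = -1)
H(F) = 2*F/(F + F²) (H(F) = (2*F)/(F + F²) = 2*F/(F + F²))
l(B) = 2*B² (l(B) = B*(2*B) = 2*B²)
l(n(-5))/H(-204) = (2*(-1)²)/((2/(1 - 204))) = (2*1)/((2/(-203))) = 2/((2*(-1/203))) = 2/(-2/203) = 2*(-203/2) = -203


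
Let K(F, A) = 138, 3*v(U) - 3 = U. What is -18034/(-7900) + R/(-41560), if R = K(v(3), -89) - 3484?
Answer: 19398161/8208100 ≈ 2.3633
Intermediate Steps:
v(U) = 1 + U/3
R = -3346 (R = 138 - 3484 = -3346)
-18034/(-7900) + R/(-41560) = -18034/(-7900) - 3346/(-41560) = -18034*(-1/7900) - 3346*(-1/41560) = 9017/3950 + 1673/20780 = 19398161/8208100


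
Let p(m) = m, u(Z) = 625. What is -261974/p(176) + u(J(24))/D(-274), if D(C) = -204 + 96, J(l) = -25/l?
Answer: -3550399/2376 ≈ -1494.3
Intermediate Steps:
D(C) = -108
-261974/p(176) + u(J(24))/D(-274) = -261974/176 + 625/(-108) = -261974*1/176 + 625*(-1/108) = -130987/88 - 625/108 = -3550399/2376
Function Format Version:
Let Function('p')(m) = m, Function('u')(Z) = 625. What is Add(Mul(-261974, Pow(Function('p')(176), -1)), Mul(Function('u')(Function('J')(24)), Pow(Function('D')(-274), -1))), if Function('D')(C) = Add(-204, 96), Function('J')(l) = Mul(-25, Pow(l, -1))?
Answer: Rational(-3550399, 2376) ≈ -1494.3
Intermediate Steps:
Function('D')(C) = -108
Add(Mul(-261974, Pow(Function('p')(176), -1)), Mul(Function('u')(Function('J')(24)), Pow(Function('D')(-274), -1))) = Add(Mul(-261974, Pow(176, -1)), Mul(625, Pow(-108, -1))) = Add(Mul(-261974, Rational(1, 176)), Mul(625, Rational(-1, 108))) = Add(Rational(-130987, 88), Rational(-625, 108)) = Rational(-3550399, 2376)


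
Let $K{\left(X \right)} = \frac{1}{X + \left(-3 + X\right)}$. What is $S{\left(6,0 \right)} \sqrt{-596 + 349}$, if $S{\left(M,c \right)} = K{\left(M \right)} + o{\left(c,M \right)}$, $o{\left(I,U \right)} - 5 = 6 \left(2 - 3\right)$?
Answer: $- \frac{8 i \sqrt{247}}{9} \approx - 13.97 i$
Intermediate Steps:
$K{\left(X \right)} = \frac{1}{-3 + 2 X}$
$o{\left(I,U \right)} = -1$ ($o{\left(I,U \right)} = 5 + 6 \left(2 - 3\right) = 5 + 6 \left(-1\right) = 5 - 6 = -1$)
$S{\left(M,c \right)} = -1 + \frac{1}{-3 + 2 M}$ ($S{\left(M,c \right)} = \frac{1}{-3 + 2 M} - 1 = -1 + \frac{1}{-3 + 2 M}$)
$S{\left(6,0 \right)} \sqrt{-596 + 349} = \frac{2 \left(2 - 6\right)}{-3 + 2 \cdot 6} \sqrt{-596 + 349} = \frac{2 \left(2 - 6\right)}{-3 + 12} \sqrt{-247} = 2 \cdot \frac{1}{9} \left(-4\right) i \sqrt{247} = - \frac{8 i \sqrt{247}}{9}$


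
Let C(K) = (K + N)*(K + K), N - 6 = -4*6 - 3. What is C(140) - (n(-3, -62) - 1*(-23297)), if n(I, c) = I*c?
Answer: 9837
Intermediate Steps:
N = -21 (N = 6 + (-4*6 - 3) = 6 + (-24 - 3) = 6 - 27 = -21)
C(K) = 2*K*(-21 + K) (C(K) = (K - 21)*(K + K) = (-21 + K)*(2*K) = 2*K*(-21 + K))
C(140) - (n(-3, -62) - 1*(-23297)) = 2*140*(-21 + 140) - (-3*(-62) - 1*(-23297)) = 2*140*119 - (186 + 23297) = 33320 - 1*23483 = 33320 - 23483 = 9837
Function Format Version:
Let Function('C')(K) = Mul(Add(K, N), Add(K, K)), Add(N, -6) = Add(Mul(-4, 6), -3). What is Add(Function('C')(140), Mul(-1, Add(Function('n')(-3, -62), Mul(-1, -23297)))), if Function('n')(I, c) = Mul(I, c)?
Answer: 9837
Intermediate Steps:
N = -21 (N = Add(6, Add(Mul(-4, 6), -3)) = Add(6, Add(-24, -3)) = Add(6, -27) = -21)
Function('C')(K) = Mul(2, K, Add(-21, K)) (Function('C')(K) = Mul(Add(K, -21), Add(K, K)) = Mul(Add(-21, K), Mul(2, K)) = Mul(2, K, Add(-21, K)))
Add(Function('C')(140), Mul(-1, Add(Function('n')(-3, -62), Mul(-1, -23297)))) = Add(Mul(2, 140, Add(-21, 140)), Mul(-1, Add(Mul(-3, -62), Mul(-1, -23297)))) = Add(Mul(2, 140, 119), Mul(-1, Add(186, 23297))) = Add(33320, Mul(-1, 23483)) = Add(33320, -23483) = 9837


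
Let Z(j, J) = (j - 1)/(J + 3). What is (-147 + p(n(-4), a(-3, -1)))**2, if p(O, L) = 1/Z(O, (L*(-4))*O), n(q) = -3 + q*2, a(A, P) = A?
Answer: 297025/16 ≈ 18564.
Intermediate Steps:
Z(j, J) = (-1 + j)/(3 + J)
n(q) = -3 + 2*q
p(O, L) = (3 - 4*L*O)/(-1 + O) (p(O, L) = 1/((-1 + O)/(3 + (L*(-4))*O)) = 1/((-1 + O)/(3 + (-4*L)*O)) = 1/((-1 + O)/(3 - 4*L*O)) = (3 - 4*L*O)/(-1 + O))
(-147 + p(n(-4), a(-3, -1)))**2 = (-147 + (3 - 4*(-3)*(-3 + 2*(-4)))/(-1 + (-3 + 2*(-4))))**2 = (-147 + (3 - 4*(-3)*(-3 - 8))/(-1 + (-3 - 8)))**2 = (-147 + (3 - 4*(-3)*(-11))/(-1 - 11))**2 = (-147 + (3 - 132)/(-12))**2 = (-147 - 1/12*(-129))**2 = (-147 + 43/4)**2 = (-545/4)**2 = 297025/16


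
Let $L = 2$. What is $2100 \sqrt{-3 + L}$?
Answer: $2100 i \approx 2100.0 i$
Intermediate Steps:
$2100 \sqrt{-3 + L} = 2100 \sqrt{-3 + 2} = 2100 \sqrt{-1} = 2100 i$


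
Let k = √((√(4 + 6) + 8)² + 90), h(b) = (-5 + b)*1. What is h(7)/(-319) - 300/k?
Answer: -2/319 - 150/√(41 + 4*√10) ≈ -20.485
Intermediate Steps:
h(b) = -5 + b
k = √(90 + (8 + √10)²) (k = √((√10 + 8)² + 90) = √((8 + √10)² + 90) = √(90 + (8 + √10)²) ≈ 14.649)
h(7)/(-319) - 300/k = (-5 + 7)/(-319) - 300*1/(2*√(41 + 4*√10)) = 2*(-1/319) - 150/√(41 + 4*√10) = -2/319 - 150/√(41 + 4*√10)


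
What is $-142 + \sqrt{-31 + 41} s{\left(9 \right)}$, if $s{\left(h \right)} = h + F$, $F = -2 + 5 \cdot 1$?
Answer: $-142 + 12 \sqrt{10} \approx -104.05$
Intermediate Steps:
$F = 3$ ($F = -2 + 5 = 3$)
$s{\left(h \right)} = 3 + h$ ($s{\left(h \right)} = h + 3 = 3 + h$)
$-142 + \sqrt{-31 + 41} s{\left(9 \right)} = -142 + \sqrt{-31 + 41} \left(3 + 9\right) = -142 + \sqrt{10} \cdot 12 = -142 + 12 \sqrt{10}$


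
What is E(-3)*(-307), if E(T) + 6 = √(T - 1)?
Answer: 1842 - 614*I ≈ 1842.0 - 614.0*I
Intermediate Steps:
E(T) = -6 + √(-1 + T) (E(T) = -6 + √(T - 1) = -6 + √(-1 + T))
E(-3)*(-307) = (-6 + √(-1 - 3))*(-307) = (-6 + √(-4))*(-307) = (-6 + 2*I)*(-307) = 1842 - 614*I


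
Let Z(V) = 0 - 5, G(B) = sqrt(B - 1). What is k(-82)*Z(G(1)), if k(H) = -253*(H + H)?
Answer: -207460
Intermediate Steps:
G(B) = sqrt(-1 + B)
k(H) = -506*H
Z(V) = -5
k(-82)*Z(G(1)) = -506*(-82)*(-5) = 41492*(-5) = -207460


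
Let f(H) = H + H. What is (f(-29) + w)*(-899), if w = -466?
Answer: 471076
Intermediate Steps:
f(H) = 2*H
(f(-29) + w)*(-899) = (2*(-29) - 466)*(-899) = (-58 - 466)*(-899) = -524*(-899) = 471076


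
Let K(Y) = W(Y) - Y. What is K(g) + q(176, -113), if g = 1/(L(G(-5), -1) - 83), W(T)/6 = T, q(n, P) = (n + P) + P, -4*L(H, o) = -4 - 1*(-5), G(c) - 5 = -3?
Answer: -16670/333 ≈ -50.060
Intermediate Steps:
G(c) = 2 (G(c) = 5 - 3 = 2)
L(H, o) = -¼ (L(H, o) = -(-4 - 1*(-5))/4 = -(-4 + 5)/4 = -¼*1 = -¼)
q(n, P) = n + 2*P (q(n, P) = (P + n) + P = n + 2*P)
W(T) = 6*T
g = -4/333 (g = 1/(-¼ - 83) = 1/(-333/4) = -4/333 ≈ -0.012012)
K(Y) = 5*Y (K(Y) = 6*Y - Y = 5*Y)
K(g) + q(176, -113) = 5*(-4/333) + (176 + 2*(-113)) = -20/333 + (176 - 226) = -20/333 - 50 = -16670/333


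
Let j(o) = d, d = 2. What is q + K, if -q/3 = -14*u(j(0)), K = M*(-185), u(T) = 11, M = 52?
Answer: -9158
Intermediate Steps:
j(o) = 2
K = -9620 (K = 52*(-185) = -9620)
q = 462 (q = -(-42)*11 = -3*(-154) = 462)
q + K = 462 - 9620 = -9158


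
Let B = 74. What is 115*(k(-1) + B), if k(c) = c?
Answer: 8395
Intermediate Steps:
115*(k(-1) + B) = 115*(-1 + 74) = 115*73 = 8395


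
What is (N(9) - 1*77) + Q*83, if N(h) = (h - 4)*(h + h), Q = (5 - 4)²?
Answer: 96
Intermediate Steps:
Q = 1 (Q = 1² = 1)
N(h) = 2*h*(-4 + h) (N(h) = (-4 + h)*(2*h) = 2*h*(-4 + h))
(N(9) - 1*77) + Q*83 = (2*9*(-4 + 9) - 1*77) + 1*83 = (2*9*5 - 77) + 83 = (90 - 77) + 83 = 13 + 83 = 96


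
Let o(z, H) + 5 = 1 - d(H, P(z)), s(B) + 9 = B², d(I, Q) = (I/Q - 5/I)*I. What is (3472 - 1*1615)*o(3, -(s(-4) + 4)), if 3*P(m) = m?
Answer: -222840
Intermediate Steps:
P(m) = m/3
d(I, Q) = I*(-5/I + I/Q) (d(I, Q) = (-5/I + I/Q)*I = I*(-5/I + I/Q))
s(B) = -9 + B²
o(z, H) = 1 - 3*H²/z (o(z, H) = -5 + (1 - (-5 + H²/((z/3)))) = -5 + (1 - (-5 + H²*(3/z))) = -5 + (1 - (-5 + 3*H²/z)) = -5 + (1 + (5 - 3*H²/z)) = -5 + (6 - 3*H²/z) = 1 - 3*H²/z)
(3472 - 1*1615)*o(3, -(s(-4) + 4)) = (3472 - 1*1615)*((3 - 3*((-9 + (-4)²) + 4)²)/3) = (3472 - 1615)*((3 - 3*((-9 + 16) + 4)²)/3) = 1857*((3 - 3*(7 + 4)²)/3) = 1857*((3 - 3*(-1*11)²)/3) = 1857*((3 - 3*(-11)²)/3) = 1857*((3 - 3*121)/3) = 1857*((3 - 363)/3) = 1857*((⅓)*(-360)) = 1857*(-120) = -222840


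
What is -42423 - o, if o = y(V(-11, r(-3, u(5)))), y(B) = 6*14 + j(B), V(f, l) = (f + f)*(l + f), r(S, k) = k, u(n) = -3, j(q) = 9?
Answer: -42516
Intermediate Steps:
V(f, l) = 2*f*(f + l) (V(f, l) = (2*f)*(f + l) = 2*f*(f + l))
y(B) = 93 (y(B) = 6*14 + 9 = 84 + 9 = 93)
o = 93
-42423 - o = -42423 - 1*93 = -42423 - 93 = -42516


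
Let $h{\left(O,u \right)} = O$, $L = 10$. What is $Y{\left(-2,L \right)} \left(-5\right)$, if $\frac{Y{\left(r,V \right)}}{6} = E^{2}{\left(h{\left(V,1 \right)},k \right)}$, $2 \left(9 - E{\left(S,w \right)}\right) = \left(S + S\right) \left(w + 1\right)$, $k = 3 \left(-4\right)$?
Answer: $-424830$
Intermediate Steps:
$k = -12$
$E{\left(S,w \right)} = 9 - S \left(1 + w\right)$ ($E{\left(S,w \right)} = 9 - \frac{\left(S + S\right) \left(w + 1\right)}{2} = 9 - \frac{2 S \left(1 + w\right)}{2} = 9 - S \left(1 + w\right)$)
$Y{\left(r,V \right)} = 6 \left(9 + 11 V\right)^{2}$ ($Y{\left(r,V \right)} = 6 \left(9 - V - V \left(-12\right)\right)^{2} = 6 \left(9 - V + 12 V\right)^{2} = 6 \left(9 + 11 V\right)^{2}$)
$Y{\left(-2,L \right)} \left(-5\right) = 6 \left(9 + 11 \cdot 10\right)^{2} \left(-5\right) = 6 \left(9 + 110\right)^{2} \left(-5\right) = 6 \cdot 119^{2} \left(-5\right) = 6 \cdot 14161 \left(-5\right) = 84966 \left(-5\right) = -424830$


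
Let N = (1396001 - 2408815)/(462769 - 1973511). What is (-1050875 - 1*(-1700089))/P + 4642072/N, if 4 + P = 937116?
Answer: 149362316824788811/21570912572 ≈ 6.9242e+6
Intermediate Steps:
P = 937112 (P = -4 + 937116 = 937112)
N = 506407/755371 (N = -1012814/(-1510742) = -1012814*(-1/1510742) = 506407/755371 ≈ 0.67041)
(-1050875 - 1*(-1700089))/P + 4642072/N = (-1050875 - 1*(-1700089))/937112 + 4642072/(506407/755371) = (-1050875 + 1700089)*(1/937112) + 4642072*(755371/506407) = 649214*(1/937112) + 3506486568712/506407 = 324607/468556 + 3506486568712/506407 = 149362316824788811/21570912572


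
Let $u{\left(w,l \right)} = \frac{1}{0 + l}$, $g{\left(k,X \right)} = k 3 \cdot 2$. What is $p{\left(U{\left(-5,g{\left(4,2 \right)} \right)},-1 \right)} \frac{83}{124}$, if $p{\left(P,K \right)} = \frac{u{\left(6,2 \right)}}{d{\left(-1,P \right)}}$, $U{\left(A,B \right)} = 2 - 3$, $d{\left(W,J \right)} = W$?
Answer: $- \frac{83}{248} \approx -0.33468$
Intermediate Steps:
$g{\left(k,X \right)} = 6 k$ ($g{\left(k,X \right)} = 3 k 2 = 6 k$)
$u{\left(w,l \right)} = \frac{1}{l}$
$U{\left(A,B \right)} = -1$ ($U{\left(A,B \right)} = 2 - 3 = -1$)
$p{\left(P,K \right)} = - \frac{1}{2}$ ($p{\left(P,K \right)} = \frac{1}{2 \left(-1\right)} = \frac{1}{2} \left(-1\right) = - \frac{1}{2}$)
$p{\left(U{\left(-5,g{\left(4,2 \right)} \right)},-1 \right)} \frac{83}{124} = - \frac{83 \cdot \frac{1}{124}}{2} = \left(- \frac{1}{2}\right) \frac{83}{124} = - \frac{83}{248}$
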